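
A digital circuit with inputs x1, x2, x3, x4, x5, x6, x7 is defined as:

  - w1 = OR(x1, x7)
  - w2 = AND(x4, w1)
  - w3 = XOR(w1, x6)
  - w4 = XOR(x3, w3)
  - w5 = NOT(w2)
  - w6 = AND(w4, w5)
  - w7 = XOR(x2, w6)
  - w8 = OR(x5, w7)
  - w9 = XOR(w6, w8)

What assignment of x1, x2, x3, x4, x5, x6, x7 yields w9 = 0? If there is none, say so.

Check with x1=1, x2=1, x3=1, x4=0, x5=1, x6=1, x7=1:
w1 = OR(x1, x7) = OR(1, 1) = 1
w2 = AND(x4, w1) = AND(0, 1) = 0
w3 = XOR(w1, x6) = XOR(1, 1) = 0
w4 = XOR(x3, w3) = XOR(1, 0) = 1
w5 = NOT(w2) = NOT 0 = 1
w6 = AND(w4, w5) = AND(1, 1) = 1
w7 = XOR(x2, w6) = XOR(1, 1) = 0
w8 = OR(x5, w7) = OR(1, 0) = 1
w9 = XOR(w6, w8) = XOR(1, 1) = 0
So w9 = 0 as required.

x1=1, x2=1, x3=1, x4=0, x5=1, x6=1, x7=1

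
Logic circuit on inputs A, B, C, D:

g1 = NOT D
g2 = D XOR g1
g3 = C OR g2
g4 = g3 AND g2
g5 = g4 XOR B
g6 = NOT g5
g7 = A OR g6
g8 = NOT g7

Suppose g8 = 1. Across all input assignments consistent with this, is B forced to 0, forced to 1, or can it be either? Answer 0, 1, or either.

0

g8 = NOT g7 must be 1, so g7 = 0.
g7 = A OR g6 must be 0, so both A = 0 and g6 = 0.
Every assignment with g8 = 1 has B = 0; there are 4 such assignment(s).
  A=0, B=0, C=0, D=0
  A=0, B=0, C=0, D=1
  A=0, B=0, C=1, D=0
  A=0, B=0, C=1, D=1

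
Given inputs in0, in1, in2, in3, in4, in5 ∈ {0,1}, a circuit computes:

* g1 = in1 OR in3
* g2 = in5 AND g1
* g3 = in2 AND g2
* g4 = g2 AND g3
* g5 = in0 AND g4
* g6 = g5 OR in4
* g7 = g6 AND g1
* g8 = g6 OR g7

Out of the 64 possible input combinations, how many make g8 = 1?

g8 = g6 OR g7 must be 1, so at least one of g6, g7 is 1.
Enumerating the 64 input combinations, 35 give g8 = 1 and 29 give g8 = 0.

35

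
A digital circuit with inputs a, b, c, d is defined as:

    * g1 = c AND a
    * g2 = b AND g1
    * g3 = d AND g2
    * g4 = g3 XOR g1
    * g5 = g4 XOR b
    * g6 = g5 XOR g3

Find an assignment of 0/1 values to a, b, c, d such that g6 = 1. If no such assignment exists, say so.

a=0, b=1, c=0, d=0

g6 = g5 XOR g3 must be 1, so g5 and g3 differ.
Check with a=0, b=1, c=0, d=0:
g1 = c AND a = 0 AND 0 = 0
g2 = b AND g1 = 1 AND 0 = 0
g3 = d AND g2 = 0 AND 0 = 0
g4 = g3 XOR g1 = 0 XOR 0 = 0
g5 = g4 XOR b = 0 XOR 1 = 1
g6 = g5 XOR g3 = 1 XOR 0 = 1
So g6 = 1 as required.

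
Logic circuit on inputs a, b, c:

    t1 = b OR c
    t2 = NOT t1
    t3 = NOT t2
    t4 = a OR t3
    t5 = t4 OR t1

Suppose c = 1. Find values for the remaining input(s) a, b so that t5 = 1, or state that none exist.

a=0 b=1

Check with c = 1 and a=0, b=1:
t1 = b OR c = 1 OR 1 = 1
t2 = NOT t1 = NOT 1 = 0
t3 = NOT t2 = NOT 0 = 1
t4 = a OR t3 = 0 OR 1 = 1
t5 = t4 OR t1 = 1 OR 1 = 1
So t5 = 1.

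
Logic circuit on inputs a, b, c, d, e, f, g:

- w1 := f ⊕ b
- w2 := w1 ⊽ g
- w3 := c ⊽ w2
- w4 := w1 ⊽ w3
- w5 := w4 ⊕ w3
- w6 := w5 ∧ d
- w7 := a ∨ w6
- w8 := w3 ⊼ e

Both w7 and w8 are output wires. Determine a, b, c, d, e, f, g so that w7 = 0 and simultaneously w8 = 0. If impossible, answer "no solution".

a=0, b=0, c=0, d=0, e=1, f=1, g=0

Check with a=0, b=0, c=0, d=0, e=1, f=1, g=0:
w1 = f ⊕ b = 1 ⊕ 0 = 1
w2 = w1 ⊽ g = 1 ⊽ 0 = 0
w3 = c ⊽ w2 = 0 ⊽ 0 = 1
w4 = w1 ⊽ w3 = 1 ⊽ 1 = 0
w5 = w4 ⊕ w3 = 0 ⊕ 1 = 1
w6 = w5 ∧ d = 1 ∧ 0 = 0
w7 = a ∨ w6 = 0 ∨ 0 = 0
w8 = w3 ⊼ e = 1 ⊼ 1 = 0
So w7 = 0 and w8 = 0.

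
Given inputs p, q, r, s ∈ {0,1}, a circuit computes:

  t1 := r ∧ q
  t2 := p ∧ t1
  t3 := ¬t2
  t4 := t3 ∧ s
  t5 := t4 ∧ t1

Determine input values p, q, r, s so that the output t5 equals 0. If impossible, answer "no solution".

p=1, q=1, r=0, s=1

Check with p=1, q=1, r=0, s=1:
t1 = r ∧ q = 0 ∧ 1 = 0
t2 = p ∧ t1 = 1 ∧ 0 = 0
t3 = ¬t2 = ¬0 = 1
t4 = t3 ∧ s = 1 ∧ 1 = 1
t5 = t4 ∧ t1 = 1 ∧ 0 = 0
So t5 = 0 as required.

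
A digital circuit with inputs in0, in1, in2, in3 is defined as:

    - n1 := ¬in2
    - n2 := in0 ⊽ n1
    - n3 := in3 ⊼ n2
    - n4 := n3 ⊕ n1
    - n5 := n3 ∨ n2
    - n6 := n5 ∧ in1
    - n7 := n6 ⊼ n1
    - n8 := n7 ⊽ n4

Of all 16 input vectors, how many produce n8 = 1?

n8 = n7 ⊽ n4 must be 1, so both n7 = 0 and n4 = 0.
n7 = n6 ⊼ n1 must be 0, so both n6 = 1 and n1 = 1.
Satisfying assignments:
  in0=0, in1=1, in2=0, in3=0
  in0=0, in1=1, in2=0, in3=1
  in0=1, in1=1, in2=0, in3=0
  in0=1, in1=1, in2=0, in3=1

4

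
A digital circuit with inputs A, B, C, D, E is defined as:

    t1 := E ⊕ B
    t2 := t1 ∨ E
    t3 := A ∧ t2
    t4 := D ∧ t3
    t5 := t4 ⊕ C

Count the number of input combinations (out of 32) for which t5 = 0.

t5 = t4 ⊕ C must be 0, so t4 and C are equal.
Enumerating the 32 input combinations, 16 give t5 = 0 and 16 give t5 = 1.

16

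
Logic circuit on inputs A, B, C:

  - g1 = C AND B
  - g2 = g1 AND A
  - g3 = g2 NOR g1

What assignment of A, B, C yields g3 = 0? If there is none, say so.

A=0, B=1, C=1

g3 = g2 NOR g1 must be 0, so at least one of g2, g1 is 1.
Check with A=0, B=1, C=1:
g1 = C AND B = 1 AND 1 = 1
g2 = g1 AND A = 1 AND 0 = 0
g3 = g2 NOR g1 = 0 NOR 1 = 0
So g3 = 0 as required.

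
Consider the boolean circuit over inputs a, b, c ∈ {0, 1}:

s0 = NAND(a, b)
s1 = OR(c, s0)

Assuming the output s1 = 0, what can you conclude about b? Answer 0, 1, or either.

s1 = OR(c, s0) must be 0, so both c = 0 and s0 = 0.
Every assignment with s1 = 0 has b = 1; there are 1 such assignment(s).
  a=1, b=1, c=0

1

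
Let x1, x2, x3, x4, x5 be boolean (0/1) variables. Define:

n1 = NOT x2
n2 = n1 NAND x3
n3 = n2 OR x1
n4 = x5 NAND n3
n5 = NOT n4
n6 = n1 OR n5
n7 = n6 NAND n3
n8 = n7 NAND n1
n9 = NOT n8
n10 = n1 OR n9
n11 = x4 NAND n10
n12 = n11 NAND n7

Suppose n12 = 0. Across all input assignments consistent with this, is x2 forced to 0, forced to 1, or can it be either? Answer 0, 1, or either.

either

Both values of x2 occur among assignments with n12 = 0:
  x2=0: x1=0, x2=0, x3=1, x4=0, x5=0
  x2=1: x1=0, x2=1, x3=0, x4=0, x5=0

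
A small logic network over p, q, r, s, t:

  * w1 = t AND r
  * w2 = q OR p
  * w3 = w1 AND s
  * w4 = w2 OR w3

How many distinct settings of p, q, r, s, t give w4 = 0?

w4 = w2 OR w3 must be 0, so both w2 = 0 and w3 = 0.
w2 = q OR p must be 0, so both q = 0 and p = 0.
w3 = w1 AND s must be 0, so at least one of w1, s is 0.
Enumerating the 32 input combinations, 7 give w4 = 0 and 25 give w4 = 1.

7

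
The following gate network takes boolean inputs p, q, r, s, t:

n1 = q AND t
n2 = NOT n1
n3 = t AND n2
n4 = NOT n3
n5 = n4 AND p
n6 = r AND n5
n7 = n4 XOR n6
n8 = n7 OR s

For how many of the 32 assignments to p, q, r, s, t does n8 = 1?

25

n8 = n7 OR s must be 1, so at least one of n7, s is 1.
Enumerating the 32 input combinations, 25 give n8 = 1 and 7 give n8 = 0.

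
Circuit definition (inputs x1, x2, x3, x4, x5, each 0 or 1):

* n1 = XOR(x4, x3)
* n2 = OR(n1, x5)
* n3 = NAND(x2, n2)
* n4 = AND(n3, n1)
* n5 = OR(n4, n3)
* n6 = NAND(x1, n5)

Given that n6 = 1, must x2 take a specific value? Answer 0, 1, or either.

Both values of x2 occur among assignments with n6 = 1:
  x2=0: x1=0, x2=0, x3=0, x4=0, x5=0
  x2=1: x1=0, x2=1, x3=0, x4=0, x5=0

either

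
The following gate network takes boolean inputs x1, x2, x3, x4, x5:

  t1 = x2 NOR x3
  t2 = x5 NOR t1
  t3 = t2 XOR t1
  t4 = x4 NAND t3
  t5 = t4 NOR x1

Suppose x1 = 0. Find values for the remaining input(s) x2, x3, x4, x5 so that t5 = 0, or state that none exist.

x2=1, x3=1, x4=0, x5=0

t5 = t4 NOR x1 must be 0, so at least one of t4, x1 is 1.
Check with x1 = 0 and x2=1, x3=1, x4=0, x5=0:
t1 = x2 NOR x3 = 1 NOR 1 = 0
t2 = x5 NOR t1 = 0 NOR 0 = 1
t3 = t2 XOR t1 = 1 XOR 0 = 1
t4 = x4 NAND t3 = 0 NAND 1 = 1
t5 = t4 NOR x1 = 1 NOR 0 = 0
So t5 = 0.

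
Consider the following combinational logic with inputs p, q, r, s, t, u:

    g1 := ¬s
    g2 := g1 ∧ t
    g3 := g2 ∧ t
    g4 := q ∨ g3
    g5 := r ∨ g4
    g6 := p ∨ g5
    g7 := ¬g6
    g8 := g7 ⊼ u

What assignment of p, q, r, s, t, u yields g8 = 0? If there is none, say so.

Check with p=0, q=0, r=0, s=1, t=1, u=1:
g1 = ¬s = ¬1 = 0
g2 = g1 ∧ t = 0 ∧ 1 = 0
g3 = g2 ∧ t = 0 ∧ 1 = 0
g4 = q ∨ g3 = 0 ∨ 0 = 0
g5 = r ∨ g4 = 0 ∨ 0 = 0
g6 = p ∨ g5 = 0 ∨ 0 = 0
g7 = ¬g6 = ¬0 = 1
g8 = g7 ⊼ u = 1 ⊼ 1 = 0
So g8 = 0 as required.

p=0, q=0, r=0, s=1, t=1, u=1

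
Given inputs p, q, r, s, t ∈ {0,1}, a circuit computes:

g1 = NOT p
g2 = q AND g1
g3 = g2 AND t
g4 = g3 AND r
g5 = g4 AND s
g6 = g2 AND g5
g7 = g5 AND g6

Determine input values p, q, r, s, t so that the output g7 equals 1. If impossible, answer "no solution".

p=0, q=1, r=1, s=1, t=1

g7 = g5 AND g6 must be 1, so both g5 = 1 and g6 = 1.
g5 = g4 AND s must be 1, so both g4 = 1 and s = 1.
Check with p=0, q=1, r=1, s=1, t=1:
g1 = NOT p = NOT 0 = 1
g2 = q AND g1 = 1 AND 1 = 1
g3 = g2 AND t = 1 AND 1 = 1
g4 = g3 AND r = 1 AND 1 = 1
g5 = g4 AND s = 1 AND 1 = 1
g6 = g2 AND g5 = 1 AND 1 = 1
g7 = g5 AND g6 = 1 AND 1 = 1
So g7 = 1 as required.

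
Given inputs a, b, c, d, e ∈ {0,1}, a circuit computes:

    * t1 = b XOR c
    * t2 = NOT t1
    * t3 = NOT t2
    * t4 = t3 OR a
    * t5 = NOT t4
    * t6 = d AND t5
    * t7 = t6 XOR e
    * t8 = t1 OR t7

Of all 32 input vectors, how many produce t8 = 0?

8

t8 = t1 OR t7 must be 0, so both t1 = 0 and t7 = 0.
t1 = b XOR c must be 0, so b and c are equal.
Enumerating the 32 input combinations, 8 give t8 = 0 and 24 give t8 = 1.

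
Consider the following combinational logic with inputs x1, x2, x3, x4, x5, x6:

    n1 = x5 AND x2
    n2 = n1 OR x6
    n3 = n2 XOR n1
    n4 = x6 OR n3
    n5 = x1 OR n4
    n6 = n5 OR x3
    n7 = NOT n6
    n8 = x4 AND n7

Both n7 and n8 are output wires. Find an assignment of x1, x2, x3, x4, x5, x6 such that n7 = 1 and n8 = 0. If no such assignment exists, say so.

Check with x1=0, x2=1, x3=0, x4=0, x5=1, x6=0:
n1 = x5 AND x2 = 1 AND 1 = 1
n2 = n1 OR x6 = 1 OR 0 = 1
n3 = n2 XOR n1 = 1 XOR 1 = 0
n4 = x6 OR n3 = 0 OR 0 = 0
n5 = x1 OR n4 = 0 OR 0 = 0
n6 = n5 OR x3 = 0 OR 0 = 0
n7 = NOT n6 = NOT 0 = 1
n8 = x4 AND n7 = 0 AND 1 = 0
So n7 = 1 and n8 = 0.

x1=0, x2=1, x3=0, x4=0, x5=1, x6=0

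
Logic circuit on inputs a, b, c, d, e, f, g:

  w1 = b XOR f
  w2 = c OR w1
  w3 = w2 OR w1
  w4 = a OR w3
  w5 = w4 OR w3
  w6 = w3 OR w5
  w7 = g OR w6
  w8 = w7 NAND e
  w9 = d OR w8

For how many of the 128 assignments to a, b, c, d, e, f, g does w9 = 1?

98

w9 = d OR w8 must be 1, so at least one of d, w8 is 1.
Enumerating the 128 input combinations, 98 give w9 = 1 and 30 give w9 = 0.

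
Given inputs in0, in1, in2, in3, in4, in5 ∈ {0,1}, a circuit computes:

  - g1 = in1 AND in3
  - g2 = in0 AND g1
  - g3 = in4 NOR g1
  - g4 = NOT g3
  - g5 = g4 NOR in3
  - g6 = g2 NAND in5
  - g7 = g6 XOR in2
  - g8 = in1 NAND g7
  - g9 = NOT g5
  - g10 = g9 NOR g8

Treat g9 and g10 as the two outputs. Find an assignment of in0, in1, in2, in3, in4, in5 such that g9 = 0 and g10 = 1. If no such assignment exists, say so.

Check with in0=1, in1=1, in2=0, in3=0, in4=0, in5=0:
g1 = in1 AND in3 = 1 AND 0 = 0
g2 = in0 AND g1 = 1 AND 0 = 0
g3 = in4 NOR g1 = 0 NOR 0 = 1
g4 = NOT g3 = NOT 1 = 0
g5 = g4 NOR in3 = 0 NOR 0 = 1
g6 = g2 NAND in5 = 0 NAND 0 = 1
g7 = g6 XOR in2 = 1 XOR 0 = 1
g8 = in1 NAND g7 = 1 NAND 1 = 0
g9 = NOT g5 = NOT 1 = 0
g10 = g9 NOR g8 = 0 NOR 0 = 1
So g9 = 0 and g10 = 1.

in0=1, in1=1, in2=0, in3=0, in4=0, in5=0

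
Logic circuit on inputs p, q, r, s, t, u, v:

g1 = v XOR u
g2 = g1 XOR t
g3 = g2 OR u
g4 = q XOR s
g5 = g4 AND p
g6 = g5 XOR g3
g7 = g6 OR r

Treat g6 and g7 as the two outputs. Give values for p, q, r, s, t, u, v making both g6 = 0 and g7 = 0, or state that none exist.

p=0 q=0 r=0 s=0 t=0 u=0 v=0

Check with p=0 q=0 r=0 s=0 t=0 u=0 v=0:
g1 = v XOR u = 0 XOR 0 = 0
g2 = g1 XOR t = 0 XOR 0 = 0
g3 = g2 OR u = 0 OR 0 = 0
g4 = q XOR s = 0 XOR 0 = 0
g5 = g4 AND p = 0 AND 0 = 0
g6 = g5 XOR g3 = 0 XOR 0 = 0
g7 = g6 OR r = 0 OR 0 = 0
So g6 = 0 and g7 = 0.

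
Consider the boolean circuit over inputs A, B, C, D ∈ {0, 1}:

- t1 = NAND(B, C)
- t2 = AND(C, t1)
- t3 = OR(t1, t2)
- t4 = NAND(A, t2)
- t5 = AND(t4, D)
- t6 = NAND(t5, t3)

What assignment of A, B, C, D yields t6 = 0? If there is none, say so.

A=1, B=1, C=0, D=1

Check with A=1, B=1, C=0, D=1:
t1 = NAND(B, C) = NAND(1, 0) = 1
t2 = AND(C, t1) = AND(0, 1) = 0
t3 = OR(t1, t2) = OR(1, 0) = 1
t4 = NAND(A, t2) = NAND(1, 0) = 1
t5 = AND(t4, D) = AND(1, 1) = 1
t6 = NAND(t5, t3) = NAND(1, 1) = 0
So t6 = 0 as required.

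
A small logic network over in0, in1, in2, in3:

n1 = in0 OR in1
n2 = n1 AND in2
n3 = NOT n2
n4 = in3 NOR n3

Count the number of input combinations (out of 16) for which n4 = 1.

n4 = in3 NOR n3 must be 1, so both in3 = 0 and n3 = 0.
n3 = NOT n2 must be 0, so n2 = 1.
n2 = n1 AND in2 must be 1, so both n1 = 1 and in2 = 1.
Satisfying assignments:
  in0=0, in1=1, in2=1, in3=0
  in0=1, in1=0, in2=1, in3=0
  in0=1, in1=1, in2=1, in3=0

3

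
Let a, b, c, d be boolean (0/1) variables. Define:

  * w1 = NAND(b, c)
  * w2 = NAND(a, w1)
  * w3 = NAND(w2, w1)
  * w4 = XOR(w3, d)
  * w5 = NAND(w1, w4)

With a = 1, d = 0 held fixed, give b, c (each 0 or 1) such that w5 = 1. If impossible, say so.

b=1, c=1

Check with a = 1, d = 0 and b=1, c=1:
w1 = NAND(b, c) = NAND(1, 1) = 0
w2 = NAND(a, w1) = NAND(1, 0) = 1
w3 = NAND(w2, w1) = NAND(1, 0) = 1
w4 = XOR(w3, d) = XOR(1, 0) = 1
w5 = NAND(w1, w4) = NAND(0, 1) = 1
So w5 = 1.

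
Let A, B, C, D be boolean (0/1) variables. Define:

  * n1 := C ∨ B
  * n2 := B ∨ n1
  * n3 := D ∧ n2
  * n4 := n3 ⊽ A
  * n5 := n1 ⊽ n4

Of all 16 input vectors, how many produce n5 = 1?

n5 = n1 ⊽ n4 must be 1, so both n1 = 0 and n4 = 0.
n1 = C ∨ B must be 0, so both C = 0 and B = 0.
n4 = n3 ⊽ A must be 0, so at least one of n3, A is 1.
Satisfying assignments:
  A=1, B=0, C=0, D=0
  A=1, B=0, C=0, D=1

2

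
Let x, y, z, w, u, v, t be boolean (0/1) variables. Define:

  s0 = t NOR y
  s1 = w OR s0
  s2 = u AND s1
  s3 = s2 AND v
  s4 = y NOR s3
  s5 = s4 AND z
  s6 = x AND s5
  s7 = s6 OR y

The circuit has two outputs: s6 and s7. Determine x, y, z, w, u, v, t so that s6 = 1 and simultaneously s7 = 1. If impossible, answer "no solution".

Check with x=1, y=0, z=1, w=1, u=0, v=1, t=1:
s0 = t NOR y = 1 NOR 0 = 0
s1 = w OR s0 = 1 OR 0 = 1
s2 = u AND s1 = 0 AND 1 = 0
s3 = s2 AND v = 0 AND 1 = 0
s4 = y NOR s3 = 0 NOR 0 = 1
s5 = s4 AND z = 1 AND 1 = 1
s6 = x AND s5 = 1 AND 1 = 1
s7 = s6 OR y = 1 OR 0 = 1
So s6 = 1 and s7 = 1.

x=1, y=0, z=1, w=1, u=0, v=1, t=1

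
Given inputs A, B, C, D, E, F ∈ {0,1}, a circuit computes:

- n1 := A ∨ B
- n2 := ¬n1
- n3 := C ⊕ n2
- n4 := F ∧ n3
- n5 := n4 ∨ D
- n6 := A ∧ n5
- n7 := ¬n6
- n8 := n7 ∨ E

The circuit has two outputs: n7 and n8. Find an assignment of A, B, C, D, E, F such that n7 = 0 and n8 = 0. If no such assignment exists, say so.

A=1, B=0, C=1, D=0, E=0, F=1

Check with A=1, B=0, C=1, D=0, E=0, F=1:
n1 = A ∨ B = 1 ∨ 0 = 1
n2 = ¬n1 = ¬1 = 0
n3 = C ⊕ n2 = 1 ⊕ 0 = 1
n4 = F ∧ n3 = 1 ∧ 1 = 1
n5 = n4 ∨ D = 1 ∨ 0 = 1
n6 = A ∧ n5 = 1 ∧ 1 = 1
n7 = ¬n6 = ¬1 = 0
n8 = n7 ∨ E = 0 ∨ 0 = 0
So n7 = 0 and n8 = 0.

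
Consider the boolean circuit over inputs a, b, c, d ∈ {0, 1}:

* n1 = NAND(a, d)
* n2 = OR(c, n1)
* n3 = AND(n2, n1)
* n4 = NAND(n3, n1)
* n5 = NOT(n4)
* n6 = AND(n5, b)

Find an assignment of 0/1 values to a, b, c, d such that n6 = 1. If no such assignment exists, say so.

n6 = AND(n5, b) must be 1, so both n5 = 1 and b = 1.
n5 = NOT(n4) must be 1, so n4 = 0.
Check with a=0, b=1, c=1, d=1:
n1 = NAND(a, d) = NAND(0, 1) = 1
n2 = OR(c, n1) = OR(1, 1) = 1
n3 = AND(n2, n1) = AND(1, 1) = 1
n4 = NAND(n3, n1) = NAND(1, 1) = 0
n5 = NOT(n4) = NOT 0 = 1
n6 = AND(n5, b) = AND(1, 1) = 1
So n6 = 1 as required.

a=0, b=1, c=1, d=1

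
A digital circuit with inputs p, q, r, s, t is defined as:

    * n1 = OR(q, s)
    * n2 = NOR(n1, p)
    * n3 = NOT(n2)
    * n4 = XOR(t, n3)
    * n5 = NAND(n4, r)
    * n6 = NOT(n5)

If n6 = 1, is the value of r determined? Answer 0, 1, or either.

1

n6 = NOT(n5) must be 1, so n5 = 0.
Every assignment with n6 = 1 has r = 1; there are 8 such assignment(s).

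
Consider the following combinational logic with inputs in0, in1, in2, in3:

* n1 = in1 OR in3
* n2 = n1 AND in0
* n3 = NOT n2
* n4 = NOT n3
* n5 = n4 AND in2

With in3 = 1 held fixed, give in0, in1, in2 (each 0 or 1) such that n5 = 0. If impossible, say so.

in0=1 in1=0 in2=0

n5 = n4 AND in2 must be 0, so at least one of n4, in2 is 0.
Check with in3 = 1 and in0=1, in1=0, in2=0:
n1 = in1 OR in3 = 0 OR 1 = 1
n2 = n1 AND in0 = 1 AND 1 = 1
n3 = NOT n2 = NOT 1 = 0
n4 = NOT n3 = NOT 0 = 1
n5 = n4 AND in2 = 1 AND 0 = 0
So n5 = 0.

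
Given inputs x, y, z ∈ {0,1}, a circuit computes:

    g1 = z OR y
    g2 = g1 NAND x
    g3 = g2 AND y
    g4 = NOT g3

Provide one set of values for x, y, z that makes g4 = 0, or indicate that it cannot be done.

g4 = NOT g3 must be 0, so g3 = 1.
g3 = g2 AND y must be 1, so both g2 = 1 and y = 1.
Check with x=0 y=1 z=0:
g1 = z OR y = 0 OR 1 = 1
g2 = g1 NAND x = 1 NAND 0 = 1
g3 = g2 AND y = 1 AND 1 = 1
g4 = NOT g3 = NOT 1 = 0
So g4 = 0 as required.

x=0 y=1 z=0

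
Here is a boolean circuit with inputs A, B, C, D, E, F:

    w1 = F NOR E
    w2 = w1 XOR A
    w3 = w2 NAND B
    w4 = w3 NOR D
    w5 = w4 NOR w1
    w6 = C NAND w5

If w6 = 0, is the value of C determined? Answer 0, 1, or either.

1

w6 = C NAND w5 must be 0, so both C = 1 and w5 = 1.
w5 = w4 NOR w1 must be 1, so both w4 = 0 and w1 = 0.
w4 = w3 NOR D must be 0, so at least one of w3, D is 1.
Every assignment with w6 = 0 has C = 1; there are 21 such assignment(s).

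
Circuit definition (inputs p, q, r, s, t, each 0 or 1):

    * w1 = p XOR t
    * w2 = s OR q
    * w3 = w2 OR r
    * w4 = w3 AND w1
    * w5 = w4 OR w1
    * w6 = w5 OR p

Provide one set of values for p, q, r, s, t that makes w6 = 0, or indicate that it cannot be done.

p=0, q=0, r=0, s=1, t=0

w6 = w5 OR p must be 0, so both w5 = 0 and p = 0.
w5 = w4 OR w1 must be 0, so both w4 = 0 and w1 = 0.
w4 = w3 AND w1 must be 0, so at least one of w3, w1 is 0.
Check with p=0, q=0, r=0, s=1, t=0:
w1 = p XOR t = 0 XOR 0 = 0
w2 = s OR q = 1 OR 0 = 1
w3 = w2 OR r = 1 OR 0 = 1
w4 = w3 AND w1 = 1 AND 0 = 0
w5 = w4 OR w1 = 0 OR 0 = 0
w6 = w5 OR p = 0 OR 0 = 0
So w6 = 0 as required.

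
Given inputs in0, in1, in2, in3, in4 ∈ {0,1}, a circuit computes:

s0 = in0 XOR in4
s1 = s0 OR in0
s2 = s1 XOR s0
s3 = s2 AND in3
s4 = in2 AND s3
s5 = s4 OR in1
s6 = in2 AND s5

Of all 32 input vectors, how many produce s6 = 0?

s6 = in2 AND s5 must be 0, so at least one of in2, s5 is 0.
Enumerating the 32 input combinations, 23 give s6 = 0 and 9 give s6 = 1.

23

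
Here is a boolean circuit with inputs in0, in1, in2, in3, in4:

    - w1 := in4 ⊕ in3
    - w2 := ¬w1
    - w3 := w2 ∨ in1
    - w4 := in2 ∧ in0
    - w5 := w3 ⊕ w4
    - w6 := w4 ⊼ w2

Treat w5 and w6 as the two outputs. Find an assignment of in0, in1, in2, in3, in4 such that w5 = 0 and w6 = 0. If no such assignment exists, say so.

Check with in0=1, in1=1, in2=1, in3=1, in4=1:
w1 = in4 ⊕ in3 = 1 ⊕ 1 = 0
w2 = ¬w1 = ¬0 = 1
w3 = w2 ∨ in1 = 1 ∨ 1 = 1
w4 = in2 ∧ in0 = 1 ∧ 1 = 1
w5 = w3 ⊕ w4 = 1 ⊕ 1 = 0
w6 = w4 ⊼ w2 = 1 ⊼ 1 = 0
So w5 = 0 and w6 = 0.

in0=1, in1=1, in2=1, in3=1, in4=1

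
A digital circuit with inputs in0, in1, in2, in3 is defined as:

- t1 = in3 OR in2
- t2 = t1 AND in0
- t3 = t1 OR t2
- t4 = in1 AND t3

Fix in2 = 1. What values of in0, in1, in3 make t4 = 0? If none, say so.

in0=1, in1=0, in3=1

Check with in2 = 1 and in0=1, in1=0, in3=1:
t1 = in3 OR in2 = 1 OR 1 = 1
t2 = t1 AND in0 = 1 AND 1 = 1
t3 = t1 OR t2 = 1 OR 1 = 1
t4 = in1 AND t3 = 0 AND 1 = 0
So t4 = 0.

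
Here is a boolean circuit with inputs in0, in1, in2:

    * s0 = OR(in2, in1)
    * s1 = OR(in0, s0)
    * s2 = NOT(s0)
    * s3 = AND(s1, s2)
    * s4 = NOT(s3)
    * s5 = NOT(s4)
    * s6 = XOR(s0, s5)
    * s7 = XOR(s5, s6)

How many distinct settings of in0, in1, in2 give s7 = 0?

2

s7 = XOR(s5, s6) must be 0, so s5 and s6 are equal.
Satisfying assignments:
  in0=0, in1=0, in2=0
  in0=1, in1=0, in2=0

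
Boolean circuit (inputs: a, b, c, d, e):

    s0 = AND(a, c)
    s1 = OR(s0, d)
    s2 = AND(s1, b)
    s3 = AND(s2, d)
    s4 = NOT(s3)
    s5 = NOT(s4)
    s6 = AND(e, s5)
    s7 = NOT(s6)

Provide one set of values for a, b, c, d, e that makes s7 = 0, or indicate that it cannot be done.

a=0 b=1 c=0 d=1 e=1

s7 = NOT(s6) must be 0, so s6 = 1.
s6 = AND(e, s5) must be 1, so both e = 1 and s5 = 1.
s5 = NOT(s4) must be 1, so s4 = 0.
Check with a=0 b=1 c=0 d=1 e=1:
s0 = AND(a, c) = AND(0, 0) = 0
s1 = OR(s0, d) = OR(0, 1) = 1
s2 = AND(s1, b) = AND(1, 1) = 1
s3 = AND(s2, d) = AND(1, 1) = 1
s4 = NOT(s3) = NOT 1 = 0
s5 = NOT(s4) = NOT 0 = 1
s6 = AND(e, s5) = AND(1, 1) = 1
s7 = NOT(s6) = NOT 1 = 0
So s7 = 0 as required.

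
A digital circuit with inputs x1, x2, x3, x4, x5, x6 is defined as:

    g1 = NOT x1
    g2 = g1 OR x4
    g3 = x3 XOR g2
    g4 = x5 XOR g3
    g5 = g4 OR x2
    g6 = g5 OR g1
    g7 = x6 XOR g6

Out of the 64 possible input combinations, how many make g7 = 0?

g7 = x6 XOR g6 must be 0, so x6 and g6 are equal.
Enumerating the 64 input combinations, 32 give g7 = 0 and 32 give g7 = 1.

32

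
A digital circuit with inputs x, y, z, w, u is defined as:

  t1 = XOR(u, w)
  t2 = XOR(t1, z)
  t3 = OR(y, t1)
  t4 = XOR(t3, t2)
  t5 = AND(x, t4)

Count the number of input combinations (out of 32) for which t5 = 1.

t5 = AND(x, t4) must be 1, so both x = 1 and t4 = 1.
t4 = XOR(t3, t2) must be 1, so t3 and t2 differ.
Enumerating the 32 input combinations, 8 give t5 = 1 and 24 give t5 = 0.

8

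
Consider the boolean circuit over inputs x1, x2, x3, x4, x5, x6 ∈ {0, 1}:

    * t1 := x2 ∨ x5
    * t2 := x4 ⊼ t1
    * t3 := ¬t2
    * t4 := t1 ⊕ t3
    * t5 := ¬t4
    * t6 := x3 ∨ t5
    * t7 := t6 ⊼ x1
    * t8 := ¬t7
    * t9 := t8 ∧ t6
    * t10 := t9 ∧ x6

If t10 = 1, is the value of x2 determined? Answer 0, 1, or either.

either

Both values of x2 occur among assignments with t10 = 1:
  x2=0: x1=1, x2=0, x3=0, x4=0, x5=0, x6=1
  x2=1: x1=1, x2=1, x3=0, x4=1, x5=0, x6=1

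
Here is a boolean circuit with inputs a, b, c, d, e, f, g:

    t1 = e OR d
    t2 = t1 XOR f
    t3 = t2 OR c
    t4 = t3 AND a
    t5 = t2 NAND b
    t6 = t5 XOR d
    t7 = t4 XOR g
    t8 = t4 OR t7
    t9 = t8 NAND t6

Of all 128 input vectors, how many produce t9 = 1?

84

t9 = t8 NAND t6 must be 1, so at least one of t8, t6 is 0.
Enumerating the 128 input combinations, 84 give t9 = 1 and 44 give t9 = 0.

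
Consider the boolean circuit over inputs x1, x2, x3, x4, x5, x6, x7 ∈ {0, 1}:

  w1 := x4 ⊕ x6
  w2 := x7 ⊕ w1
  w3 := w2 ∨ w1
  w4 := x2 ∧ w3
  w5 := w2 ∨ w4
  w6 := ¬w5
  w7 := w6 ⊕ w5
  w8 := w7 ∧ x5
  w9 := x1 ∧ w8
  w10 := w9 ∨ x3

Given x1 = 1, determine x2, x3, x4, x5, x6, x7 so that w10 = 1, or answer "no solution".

w10 = w9 ∨ x3 must be 1, so at least one of w9, x3 is 1.
Check with x1 = 1 and x2=1, x3=1, x4=1, x5=1, x6=0, x7=0:
w1 = x4 ⊕ x6 = 1 ⊕ 0 = 1
w2 = x7 ⊕ w1 = 0 ⊕ 1 = 1
w3 = w2 ∨ w1 = 1 ∨ 1 = 1
w4 = x2 ∧ w3 = 1 ∧ 1 = 1
w5 = w2 ∨ w4 = 1 ∨ 1 = 1
w6 = ¬w5 = ¬1 = 0
w7 = w6 ⊕ w5 = 0 ⊕ 1 = 1
w8 = w7 ∧ x5 = 1 ∧ 1 = 1
w9 = x1 ∧ w8 = 1 ∧ 1 = 1
w10 = w9 ∨ x3 = 1 ∨ 1 = 1
So w10 = 1.

x2=1 x3=1 x4=1 x5=1 x6=0 x7=0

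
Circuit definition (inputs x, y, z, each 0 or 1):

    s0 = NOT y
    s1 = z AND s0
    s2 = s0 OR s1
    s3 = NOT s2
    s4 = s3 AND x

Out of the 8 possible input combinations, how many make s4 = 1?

2

s4 = s3 AND x must be 1, so both s3 = 1 and x = 1.
s3 = NOT s2 must be 1, so s2 = 0.
s2 = s0 OR s1 must be 0, so both s0 = 0 and s1 = 0.
Enumerating the 8 input combinations, 2 give s4 = 1 and 6 give s4 = 0.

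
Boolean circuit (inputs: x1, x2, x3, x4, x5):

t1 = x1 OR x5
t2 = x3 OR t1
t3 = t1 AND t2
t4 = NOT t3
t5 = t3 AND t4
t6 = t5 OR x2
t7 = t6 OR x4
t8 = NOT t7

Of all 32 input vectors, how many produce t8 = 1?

t8 = NOT t7 must be 1, so t7 = 0.
t7 = t6 OR x4 must be 0, so both t6 = 0 and x4 = 0.
Enumerating the 32 input combinations, 8 give t8 = 1 and 24 give t8 = 0.

8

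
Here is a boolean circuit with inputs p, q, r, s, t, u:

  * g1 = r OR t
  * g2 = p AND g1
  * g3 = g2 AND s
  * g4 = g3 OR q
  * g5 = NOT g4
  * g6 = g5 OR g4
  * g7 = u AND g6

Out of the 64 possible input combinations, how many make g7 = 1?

g7 = u AND g6 must be 1, so both u = 1 and g6 = 1.
g6 = g5 OR g4 must be 1, so at least one of g5, g4 is 1.
Enumerating the 64 input combinations, 32 give g7 = 1 and 32 give g7 = 0.

32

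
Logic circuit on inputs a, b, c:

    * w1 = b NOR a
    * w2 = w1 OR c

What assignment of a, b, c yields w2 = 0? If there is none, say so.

w2 = w1 OR c must be 0, so both w1 = 0 and c = 0.
Check with a=0, b=1, c=0:
w1 = b NOR a = 1 NOR 0 = 0
w2 = w1 OR c = 0 OR 0 = 0
So w2 = 0 as required.

a=0, b=1, c=0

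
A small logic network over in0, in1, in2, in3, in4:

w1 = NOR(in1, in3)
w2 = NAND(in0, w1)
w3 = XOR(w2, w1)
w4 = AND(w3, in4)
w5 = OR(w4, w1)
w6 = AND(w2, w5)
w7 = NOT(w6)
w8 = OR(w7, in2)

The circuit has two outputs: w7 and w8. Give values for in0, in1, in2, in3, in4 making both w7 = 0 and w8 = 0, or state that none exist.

in0=1, in1=1, in2=0, in3=1, in4=1

Check with in0=1, in1=1, in2=0, in3=1, in4=1:
w1 = NOR(in1, in3) = NOR(1, 1) = 0
w2 = NAND(in0, w1) = NAND(1, 0) = 1
w3 = XOR(w2, w1) = XOR(1, 0) = 1
w4 = AND(w3, in4) = AND(1, 1) = 1
w5 = OR(w4, w1) = OR(1, 0) = 1
w6 = AND(w2, w5) = AND(1, 1) = 1
w7 = NOT(w6) = NOT 1 = 0
w8 = OR(w7, in2) = OR(0, 0) = 0
So w7 = 0 and w8 = 0.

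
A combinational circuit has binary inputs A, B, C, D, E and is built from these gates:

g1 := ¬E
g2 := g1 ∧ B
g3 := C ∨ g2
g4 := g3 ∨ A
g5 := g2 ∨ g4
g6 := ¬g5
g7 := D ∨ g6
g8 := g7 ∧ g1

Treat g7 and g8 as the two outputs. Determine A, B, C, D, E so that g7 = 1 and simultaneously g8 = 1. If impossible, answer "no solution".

Check with A=1 B=1 C=1 D=1 E=0:
g1 = ¬E = ¬0 = 1
g2 = g1 ∧ B = 1 ∧ 1 = 1
g3 = C ∨ g2 = 1 ∨ 1 = 1
g4 = g3 ∨ A = 1 ∨ 1 = 1
g5 = g2 ∨ g4 = 1 ∨ 1 = 1
g6 = ¬g5 = ¬1 = 0
g7 = D ∨ g6 = 1 ∨ 0 = 1
g8 = g7 ∧ g1 = 1 ∧ 1 = 1
So g7 = 1 and g8 = 1.

A=1 B=1 C=1 D=1 E=0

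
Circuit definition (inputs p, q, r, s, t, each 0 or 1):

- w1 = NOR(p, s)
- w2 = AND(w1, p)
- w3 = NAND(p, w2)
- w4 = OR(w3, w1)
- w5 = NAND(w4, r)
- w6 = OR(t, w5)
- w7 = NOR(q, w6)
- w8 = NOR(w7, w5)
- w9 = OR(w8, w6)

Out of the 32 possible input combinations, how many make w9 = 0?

4

w9 = OR(w8, w6) must be 0, so both w8 = 0 and w6 = 0.
w8 = NOR(w7, w5) must be 0, so at least one of w7, w5 is 1.
w6 = OR(t, w5) must be 0, so both t = 0 and w5 = 0.
Satisfying assignments:
  p=0, q=0, r=1, s=0, t=0
  p=0, q=0, r=1, s=1, t=0
  p=1, q=0, r=1, s=0, t=0
  p=1, q=0, r=1, s=1, t=0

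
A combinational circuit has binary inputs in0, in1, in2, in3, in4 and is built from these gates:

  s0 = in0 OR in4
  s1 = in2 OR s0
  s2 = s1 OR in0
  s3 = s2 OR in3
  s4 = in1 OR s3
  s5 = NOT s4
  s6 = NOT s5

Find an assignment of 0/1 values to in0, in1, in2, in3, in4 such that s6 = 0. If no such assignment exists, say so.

s6 = NOT s5 must be 0, so s5 = 1.
s5 = NOT s4 must be 1, so s4 = 0.
Check with in0=0, in1=0, in2=0, in3=0, in4=0:
s0 = in0 OR in4 = 0 OR 0 = 0
s1 = in2 OR s0 = 0 OR 0 = 0
s2 = s1 OR in0 = 0 OR 0 = 0
s3 = s2 OR in3 = 0 OR 0 = 0
s4 = in1 OR s3 = 0 OR 0 = 0
s5 = NOT s4 = NOT 0 = 1
s6 = NOT s5 = NOT 1 = 0
So s6 = 0 as required.

in0=0, in1=0, in2=0, in3=0, in4=0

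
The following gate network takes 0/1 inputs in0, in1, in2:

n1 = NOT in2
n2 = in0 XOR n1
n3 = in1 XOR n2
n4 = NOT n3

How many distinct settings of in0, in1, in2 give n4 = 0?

4

n4 = NOT n3 must be 0, so n3 = 1.
n3 = in1 XOR n2 must be 1, so in1 and n2 differ.
Satisfying assignments:
  in0=0, in1=0, in2=0
  in0=0, in1=1, in2=1
  in0=1, in1=0, in2=1
  in0=1, in1=1, in2=0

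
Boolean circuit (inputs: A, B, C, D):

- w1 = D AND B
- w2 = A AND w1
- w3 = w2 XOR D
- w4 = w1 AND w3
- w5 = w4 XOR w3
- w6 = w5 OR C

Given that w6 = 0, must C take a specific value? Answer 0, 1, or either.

w6 = w5 OR C must be 0, so both w5 = 0 and C = 0.
w5 = w4 XOR w3 must be 0, so w4 and w3 are equal.
Every assignment with w6 = 0 has C = 0; there are 6 such assignment(s).

0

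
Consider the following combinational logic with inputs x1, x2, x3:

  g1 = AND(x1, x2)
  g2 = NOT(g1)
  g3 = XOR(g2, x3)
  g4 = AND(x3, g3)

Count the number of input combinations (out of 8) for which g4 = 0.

7

g4 = AND(x3, g3) must be 0, so at least one of x3, g3 is 0.
Enumerating the 8 input combinations, 7 give g4 = 0 and 1 give g4 = 1.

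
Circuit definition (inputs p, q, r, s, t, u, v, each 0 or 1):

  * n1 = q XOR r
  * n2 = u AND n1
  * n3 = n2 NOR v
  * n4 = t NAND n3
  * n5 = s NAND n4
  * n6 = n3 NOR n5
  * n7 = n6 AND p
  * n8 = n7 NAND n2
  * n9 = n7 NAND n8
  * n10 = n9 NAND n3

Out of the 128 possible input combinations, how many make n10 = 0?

n10 = n9 NAND n3 must be 0, so both n9 = 1 and n3 = 1.
n9 = n7 NAND n8 must be 1, so at least one of n7, n8 is 0.
Enumerating the 128 input combinations, 48 give n10 = 0 and 80 give n10 = 1.

48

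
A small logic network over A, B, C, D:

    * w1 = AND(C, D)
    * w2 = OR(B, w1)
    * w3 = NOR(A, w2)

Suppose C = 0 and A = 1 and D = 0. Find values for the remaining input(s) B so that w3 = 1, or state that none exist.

no solution exists

With C = 0 and A = 1 and D = 0 fixed, none of the 2 settings of B give w3 = 1.
For example, with B=0:
w1 = AND(C, D) = AND(0, 0) = 0
w2 = OR(B, w1) = OR(0, 0) = 0
w3 = NOR(A, w2) = NOR(1, 0) = 0
giving w3 = 0 ≠ 1.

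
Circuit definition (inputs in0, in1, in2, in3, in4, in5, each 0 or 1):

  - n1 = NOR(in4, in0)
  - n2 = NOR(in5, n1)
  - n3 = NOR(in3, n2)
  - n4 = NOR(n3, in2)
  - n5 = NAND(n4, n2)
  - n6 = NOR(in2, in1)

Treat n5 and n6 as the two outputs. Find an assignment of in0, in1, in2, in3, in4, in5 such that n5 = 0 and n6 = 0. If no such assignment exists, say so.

in0=0, in1=1, in2=0, in3=1, in4=1, in5=0

Check with in0=0, in1=1, in2=0, in3=1, in4=1, in5=0:
n1 = NOR(in4, in0) = NOR(1, 0) = 0
n2 = NOR(in5, n1) = NOR(0, 0) = 1
n3 = NOR(in3, n2) = NOR(1, 1) = 0
n4 = NOR(n3, in2) = NOR(0, 0) = 1
n5 = NAND(n4, n2) = NAND(1, 1) = 0
n6 = NOR(in2, in1) = NOR(0, 1) = 0
So n5 = 0 and n6 = 0.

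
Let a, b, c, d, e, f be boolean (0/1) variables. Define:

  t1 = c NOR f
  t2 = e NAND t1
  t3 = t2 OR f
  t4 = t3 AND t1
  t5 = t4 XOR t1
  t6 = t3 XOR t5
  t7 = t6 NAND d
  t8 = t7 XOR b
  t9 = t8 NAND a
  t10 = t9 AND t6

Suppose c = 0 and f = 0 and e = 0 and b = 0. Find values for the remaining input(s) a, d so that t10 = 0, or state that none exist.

a=1, d=0

t10 = t9 AND t6 must be 0, so at least one of t9, t6 is 0.
Check with c = 0 and f = 0 and e = 0 and b = 0 and a=1, d=0:
t1 = c NOR f = 0 NOR 0 = 1
t2 = e NAND t1 = 0 NAND 1 = 1
t3 = t2 OR f = 1 OR 0 = 1
t4 = t3 AND t1 = 1 AND 1 = 1
t5 = t4 XOR t1 = 1 XOR 1 = 0
t6 = t3 XOR t5 = 1 XOR 0 = 1
t7 = t6 NAND d = 1 NAND 0 = 1
t8 = t7 XOR b = 1 XOR 0 = 1
t9 = t8 NAND a = 1 NAND 1 = 0
t10 = t9 AND t6 = 0 AND 1 = 0
So t10 = 0.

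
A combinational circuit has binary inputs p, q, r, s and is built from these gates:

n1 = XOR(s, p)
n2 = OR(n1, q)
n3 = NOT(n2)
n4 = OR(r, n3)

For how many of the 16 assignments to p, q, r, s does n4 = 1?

n4 = OR(r, n3) must be 1, so at least one of r, n3 is 1.
Enumerating the 16 input combinations, 10 give n4 = 1 and 6 give n4 = 0.

10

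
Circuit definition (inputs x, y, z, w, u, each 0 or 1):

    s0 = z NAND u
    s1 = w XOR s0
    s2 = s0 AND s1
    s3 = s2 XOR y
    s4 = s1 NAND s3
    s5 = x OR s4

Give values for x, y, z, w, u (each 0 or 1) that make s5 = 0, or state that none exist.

Check with x=0, y=0, z=0, w=0, u=1:
s0 = z NAND u = 0 NAND 1 = 1
s1 = w XOR s0 = 0 XOR 1 = 1
s2 = s0 AND s1 = 1 AND 1 = 1
s3 = s2 XOR y = 1 XOR 0 = 1
s4 = s1 NAND s3 = 1 NAND 1 = 0
s5 = x OR s4 = 0 OR 0 = 0
So s5 = 0 as required.

x=0, y=0, z=0, w=0, u=1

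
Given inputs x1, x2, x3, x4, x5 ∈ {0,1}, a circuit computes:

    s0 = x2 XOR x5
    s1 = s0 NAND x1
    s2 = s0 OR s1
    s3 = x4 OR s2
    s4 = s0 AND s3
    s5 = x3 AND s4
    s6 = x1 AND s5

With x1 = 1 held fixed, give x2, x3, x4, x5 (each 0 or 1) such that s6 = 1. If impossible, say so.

Check with x1 = 1 and x2=1, x3=1, x4=1, x5=0:
s0 = x2 XOR x5 = 1 XOR 0 = 1
s1 = s0 NAND x1 = 1 NAND 1 = 0
s2 = s0 OR s1 = 1 OR 0 = 1
s3 = x4 OR s2 = 1 OR 1 = 1
s4 = s0 AND s3 = 1 AND 1 = 1
s5 = x3 AND s4 = 1 AND 1 = 1
s6 = x1 AND s5 = 1 AND 1 = 1
So s6 = 1.

x2=1, x3=1, x4=1, x5=0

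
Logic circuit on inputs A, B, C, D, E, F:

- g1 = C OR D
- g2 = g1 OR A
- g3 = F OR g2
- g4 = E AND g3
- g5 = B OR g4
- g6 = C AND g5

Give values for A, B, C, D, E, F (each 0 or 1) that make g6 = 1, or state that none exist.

A=1, B=1, C=1, D=1, E=1, F=0

g6 = C AND g5 must be 1, so both C = 1 and g5 = 1.
Check with A=1, B=1, C=1, D=1, E=1, F=0:
g1 = C OR D = 1 OR 1 = 1
g2 = g1 OR A = 1 OR 1 = 1
g3 = F OR g2 = 0 OR 1 = 1
g4 = E AND g3 = 1 AND 1 = 1
g5 = B OR g4 = 1 OR 1 = 1
g6 = C AND g5 = 1 AND 1 = 1
So g6 = 1 as required.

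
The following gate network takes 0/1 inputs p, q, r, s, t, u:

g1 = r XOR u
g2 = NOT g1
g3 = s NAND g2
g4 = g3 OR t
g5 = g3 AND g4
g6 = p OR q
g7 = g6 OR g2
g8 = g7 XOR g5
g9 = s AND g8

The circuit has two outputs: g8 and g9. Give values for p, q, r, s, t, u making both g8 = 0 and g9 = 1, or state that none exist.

no solution exists

Across all 64 input combinations, none give both g8 = 0 and g9 = 1.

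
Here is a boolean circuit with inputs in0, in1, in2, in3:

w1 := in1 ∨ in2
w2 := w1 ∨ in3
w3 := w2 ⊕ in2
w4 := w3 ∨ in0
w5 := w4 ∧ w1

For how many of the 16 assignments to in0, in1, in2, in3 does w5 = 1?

w5 = w4 ∧ w1 must be 1, so both w4 = 1 and w1 = 1.
Enumerating the 16 input combinations, 8 give w5 = 1 and 8 give w5 = 0.

8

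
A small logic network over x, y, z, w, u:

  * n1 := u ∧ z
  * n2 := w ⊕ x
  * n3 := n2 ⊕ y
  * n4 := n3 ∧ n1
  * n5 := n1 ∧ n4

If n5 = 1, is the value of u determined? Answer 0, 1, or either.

1

n5 = n1 ∧ n4 must be 1, so both n1 = 1 and n4 = 1.
n1 = u ∧ z must be 1, so both u = 1 and z = 1.
n4 = n3 ∧ n1 must be 1, so both n3 = 1 and n1 = 1.
Every assignment with n5 = 1 has u = 1; there are 4 such assignment(s).
  x=0, y=0, z=1, w=1, u=1
  x=0, y=1, z=1, w=0, u=1
  x=1, y=0, z=1, w=0, u=1
  x=1, y=1, z=1, w=1, u=1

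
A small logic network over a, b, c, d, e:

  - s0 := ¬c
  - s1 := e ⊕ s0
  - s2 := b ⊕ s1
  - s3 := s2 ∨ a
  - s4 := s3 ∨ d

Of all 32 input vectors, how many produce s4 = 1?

s4 = s3 ∨ d must be 1, so at least one of s3, d is 1.
Enumerating the 32 input combinations, 28 give s4 = 1 and 4 give s4 = 0.

28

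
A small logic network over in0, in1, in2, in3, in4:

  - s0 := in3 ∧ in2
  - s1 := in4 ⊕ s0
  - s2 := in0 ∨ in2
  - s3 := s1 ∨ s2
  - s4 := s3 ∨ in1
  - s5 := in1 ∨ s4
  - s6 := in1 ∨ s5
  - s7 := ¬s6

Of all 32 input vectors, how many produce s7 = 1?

s7 = ¬s6 must be 1, so s6 = 0.
s6 = in1 ∨ s5 must be 0, so both in1 = 0 and s5 = 0.
s5 = in1 ∨ s4 must be 0, so both in1 = 0 and s4 = 0.
Satisfying assignments:
  in0=0, in1=0, in2=0, in3=0, in4=0
  in0=0, in1=0, in2=0, in3=1, in4=0

2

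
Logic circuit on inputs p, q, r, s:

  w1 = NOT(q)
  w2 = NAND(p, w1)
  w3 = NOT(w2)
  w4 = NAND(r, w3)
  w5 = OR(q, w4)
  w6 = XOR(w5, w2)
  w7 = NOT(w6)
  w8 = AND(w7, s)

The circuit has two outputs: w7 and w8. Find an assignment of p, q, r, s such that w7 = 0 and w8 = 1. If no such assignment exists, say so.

no solution exists

Across all 16 input combinations, none give both w7 = 0 and w8 = 1.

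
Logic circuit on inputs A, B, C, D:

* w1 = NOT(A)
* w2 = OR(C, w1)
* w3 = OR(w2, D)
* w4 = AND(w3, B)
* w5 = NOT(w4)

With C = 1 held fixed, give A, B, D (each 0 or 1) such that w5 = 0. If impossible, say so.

Check with C = 1 and A=0, B=1, D=1:
w1 = NOT(A) = NOT 0 = 1
w2 = OR(C, w1) = OR(1, 1) = 1
w3 = OR(w2, D) = OR(1, 1) = 1
w4 = AND(w3, B) = AND(1, 1) = 1
w5 = NOT(w4) = NOT 1 = 0
So w5 = 0.

A=0, B=1, D=1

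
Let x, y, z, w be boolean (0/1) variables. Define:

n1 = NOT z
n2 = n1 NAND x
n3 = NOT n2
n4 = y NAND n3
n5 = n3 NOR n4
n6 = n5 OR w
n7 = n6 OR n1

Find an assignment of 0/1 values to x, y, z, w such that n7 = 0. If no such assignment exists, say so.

x=0 y=0 z=1 w=0

Check with x=0 y=0 z=1 w=0:
n1 = NOT z = NOT 1 = 0
n2 = n1 NAND x = 0 NAND 0 = 1
n3 = NOT n2 = NOT 1 = 0
n4 = y NAND n3 = 0 NAND 0 = 1
n5 = n3 NOR n4 = 0 NOR 1 = 0
n6 = n5 OR w = 0 OR 0 = 0
n7 = n6 OR n1 = 0 OR 0 = 0
So n7 = 0 as required.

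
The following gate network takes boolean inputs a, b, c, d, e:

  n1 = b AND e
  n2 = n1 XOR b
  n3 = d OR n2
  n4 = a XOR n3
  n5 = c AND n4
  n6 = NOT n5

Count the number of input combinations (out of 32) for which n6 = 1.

n6 = NOT n5 must be 1, so n5 = 0.
n5 = c AND n4 must be 0, so at least one of c, n4 is 0.
Enumerating the 32 input combinations, 24 give n6 = 1 and 8 give n6 = 0.

24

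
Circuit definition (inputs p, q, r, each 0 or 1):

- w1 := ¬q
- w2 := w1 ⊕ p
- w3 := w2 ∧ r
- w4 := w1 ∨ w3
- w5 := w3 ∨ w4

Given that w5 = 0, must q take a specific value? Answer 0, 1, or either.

w5 = w3 ∨ w4 must be 0, so both w3 = 0 and w4 = 0.
Every assignment with w5 = 0 has q = 1; there are 3 such assignment(s).
  p=0, q=1, r=0
  p=0, q=1, r=1
  p=1, q=1, r=0

1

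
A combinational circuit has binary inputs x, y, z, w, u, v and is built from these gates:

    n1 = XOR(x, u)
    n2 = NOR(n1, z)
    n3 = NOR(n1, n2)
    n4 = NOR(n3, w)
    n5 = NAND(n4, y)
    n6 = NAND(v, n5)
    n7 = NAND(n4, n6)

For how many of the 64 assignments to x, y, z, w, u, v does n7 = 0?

n7 = NAND(n4, n6) must be 0, so both n4 = 1 and n6 = 1.
n4 = NOR(n3, w) must be 1, so both n3 = 0 and w = 0.
Enumerating the 64 input combinations, 18 give n7 = 0 and 46 give n7 = 1.

18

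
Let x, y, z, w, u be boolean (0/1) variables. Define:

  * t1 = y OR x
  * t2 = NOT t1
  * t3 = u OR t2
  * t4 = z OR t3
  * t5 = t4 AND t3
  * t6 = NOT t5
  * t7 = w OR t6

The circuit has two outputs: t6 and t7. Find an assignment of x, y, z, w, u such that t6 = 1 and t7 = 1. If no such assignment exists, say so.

Check with x=0, y=1, z=1, w=1, u=0:
t1 = y OR x = 1 OR 0 = 1
t2 = NOT t1 = NOT 1 = 0
t3 = u OR t2 = 0 OR 0 = 0
t4 = z OR t3 = 1 OR 0 = 1
t5 = t4 AND t3 = 1 AND 0 = 0
t6 = NOT t5 = NOT 0 = 1
t7 = w OR t6 = 1 OR 1 = 1
So t6 = 1 and t7 = 1.

x=0, y=1, z=1, w=1, u=0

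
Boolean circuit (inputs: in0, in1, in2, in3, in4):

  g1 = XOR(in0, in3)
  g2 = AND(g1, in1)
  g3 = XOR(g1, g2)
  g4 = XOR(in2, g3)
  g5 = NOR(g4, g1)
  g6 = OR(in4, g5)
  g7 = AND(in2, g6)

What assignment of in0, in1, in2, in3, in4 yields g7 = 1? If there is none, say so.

in0=0, in1=1, in2=1, in3=0, in4=1

g7 = AND(in2, g6) must be 1, so both in2 = 1 and g6 = 1.
g6 = OR(in4, g5) must be 1, so at least one of in4, g5 is 1.
Check with in0=0, in1=1, in2=1, in3=0, in4=1:
g1 = XOR(in0, in3) = XOR(0, 0) = 0
g2 = AND(g1, in1) = AND(0, 1) = 0
g3 = XOR(g1, g2) = XOR(0, 0) = 0
g4 = XOR(in2, g3) = XOR(1, 0) = 1
g5 = NOR(g4, g1) = NOR(1, 0) = 0
g6 = OR(in4, g5) = OR(1, 0) = 1
g7 = AND(in2, g6) = AND(1, 1) = 1
So g7 = 1 as required.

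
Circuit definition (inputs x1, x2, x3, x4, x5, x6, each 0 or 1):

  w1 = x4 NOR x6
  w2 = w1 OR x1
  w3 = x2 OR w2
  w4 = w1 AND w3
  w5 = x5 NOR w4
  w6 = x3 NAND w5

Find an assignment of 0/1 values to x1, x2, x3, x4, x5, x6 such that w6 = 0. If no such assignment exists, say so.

x1=1, x2=1, x3=1, x4=0, x5=0, x6=1

w6 = x3 NAND w5 must be 0, so both x3 = 1 and w5 = 1.
w5 = x5 NOR w4 must be 1, so both x5 = 0 and w4 = 0.
w4 = w1 AND w3 must be 0, so at least one of w1, w3 is 0.
Check with x1=1, x2=1, x3=1, x4=0, x5=0, x6=1:
w1 = x4 NOR x6 = 0 NOR 1 = 0
w2 = w1 OR x1 = 0 OR 1 = 1
w3 = x2 OR w2 = 1 OR 1 = 1
w4 = w1 AND w3 = 0 AND 1 = 0
w5 = x5 NOR w4 = 0 NOR 0 = 1
w6 = x3 NAND w5 = 1 NAND 1 = 0
So w6 = 0 as required.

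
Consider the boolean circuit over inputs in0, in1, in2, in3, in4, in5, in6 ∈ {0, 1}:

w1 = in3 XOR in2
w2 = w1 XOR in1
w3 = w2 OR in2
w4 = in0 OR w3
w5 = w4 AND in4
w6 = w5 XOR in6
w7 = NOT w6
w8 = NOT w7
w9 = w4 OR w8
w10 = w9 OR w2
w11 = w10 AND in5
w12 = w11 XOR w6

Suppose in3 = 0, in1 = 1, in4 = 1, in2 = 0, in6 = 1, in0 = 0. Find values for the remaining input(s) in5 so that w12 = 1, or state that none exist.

in5=1

w12 = w11 XOR w6 must be 1, so w11 and w6 differ.
Check with in3 = 0, in1 = 1, in4 = 1, in2 = 0, in6 = 1, in0 = 0 and in5=1:
w1 = in3 XOR in2 = 0 XOR 0 = 0
w2 = w1 XOR in1 = 0 XOR 1 = 1
w3 = w2 OR in2 = 1 OR 0 = 1
w4 = in0 OR w3 = 0 OR 1 = 1
w5 = w4 AND in4 = 1 AND 1 = 1
w6 = w5 XOR in6 = 1 XOR 1 = 0
w7 = NOT w6 = NOT 0 = 1
w8 = NOT w7 = NOT 1 = 0
w9 = w4 OR w8 = 1 OR 0 = 1
w10 = w9 OR w2 = 1 OR 1 = 1
w11 = w10 AND in5 = 1 AND 1 = 1
w12 = w11 XOR w6 = 1 XOR 0 = 1
So w12 = 1.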